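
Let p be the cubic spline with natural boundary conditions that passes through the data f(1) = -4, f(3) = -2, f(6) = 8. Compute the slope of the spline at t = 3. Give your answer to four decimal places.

With σ_i denoting the second derivative at x_i, h_i = 2, 3, and Δ_i = (y_(i+1) − y_i)/h_i = 1, 10/3:
  2·σ_0 + 10·σ_1 + 3·σ_2 = 6(Δ_1 - Δ_0) = 14
Natural end conditions: σ_0 = σ_2 = 0.
Hence σ_0 = 0, σ_1 = 7/5, σ_2 = 0.
On [3, 6], p'(t) = b_1 + 2c_1·(t - 3) + 3d_1·(t - 3)² with b_1 = Δ_1 - h_1(2σ_1 + σ_2)/6 = 29/15, c_1 = σ_1/2 = 7/10, d_1 = (σ_2 - σ_1)/(6h_1) = -7/90. So p'(3) = 29/15.

1.9333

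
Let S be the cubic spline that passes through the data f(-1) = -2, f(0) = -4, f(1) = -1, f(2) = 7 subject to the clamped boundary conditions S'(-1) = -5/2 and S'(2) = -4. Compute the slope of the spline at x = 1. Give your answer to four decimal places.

9.5000

Let σ_i = S''(x_i). Step sizes h_i = 1, 1, 1; slopes of the chords Δ_i = (y_(i+1) - y_i)/h_i = -2, 3, 8.
  1·σ_0 + 4·σ_1 + 1·σ_2 = 6(Δ_1 - Δ_0) = 30
  1·σ_1 + 4·σ_2 + 1·σ_3 = 6(Δ_2 - Δ_1) = 30
Clamped end conditions give two more equations: 2h_0·σ_0 + h_0·σ_1 = 6(Δ_0 - S'(-1)) = 3 and h_2·σ_2 + 2h_2·σ_3 = 6(S'(2) - Δ_2) = -72.
Solving: σ_0 = 0, σ_1 = 3, σ_2 = 18, σ_3 = -45.
On [1, 2], S'(x) = b_2 + 2c_2·(x - 1) + 3d_2·(x - 1)² with b_2 = Δ_2 - h_2(2σ_2 + σ_3)/6 = 19/2, c_2 = σ_2/2 = 9, d_2 = (σ_3 - σ_2)/(6h_2) = -21/2. So S'(1) = 19/2.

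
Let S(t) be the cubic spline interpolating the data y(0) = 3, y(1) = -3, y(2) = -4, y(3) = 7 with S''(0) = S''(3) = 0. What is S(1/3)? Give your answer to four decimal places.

Let m_i = S''(x_i). Step sizes h_i = 1, 1, 1; slopes of the chords Δ_i = (y_(i+1) - y_i)/h_i = -6, -1, 11.
  1·m_0 + 4·m_1 + 1·m_2 = 6(Δ_1 - Δ_0) = 30
  1·m_1 + 4·m_2 + 1·m_3 = 6(Δ_2 - Δ_1) = 72
Natural end conditions: m_0 = m_3 = 0.
Solving the tridiagonal system: m_0 = 0, m_1 = 16/5, m_2 = 86/5, m_3 = 0.
On [0, 1], S(t) = 3 - 98/15·t + 0·t² + 8/15·t³.
With t = 1/3: S(1/3) = 341/405.

0.8420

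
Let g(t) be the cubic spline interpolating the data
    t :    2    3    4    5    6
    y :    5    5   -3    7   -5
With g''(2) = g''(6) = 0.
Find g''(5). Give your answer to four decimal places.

-43.9286

Put M_i = g'' at the i-th knot. Here h = (1, 1, 1, 1) and Δ = (0, -8, 10, -12), so the interior equations h_(i-1)·M_(i-1) + 2(h_(i-1)+h_i)·M_i + h_i·M_(i+1) = 6(Δ_i − Δ_(i-1)) read
  1·M_0 + 4·M_1 + 1·M_2 = 6(Δ_1 - Δ_0) = -48
  1·M_1 + 4·M_2 + 1·M_3 = 6(Δ_2 - Δ_1) = 108
  1·M_2 + 4·M_3 + 1·M_4 = 6(Δ_3 - Δ_2) = -132
Natural end conditions: M_0 = M_4 = 0.
Solving: M_0 = 0, M_1 = -321/14, M_2 = 306/7, M_3 = -615/14, M_4 = 0.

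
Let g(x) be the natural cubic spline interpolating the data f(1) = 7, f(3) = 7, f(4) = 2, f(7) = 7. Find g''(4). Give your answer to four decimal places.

Put σ_i = g'' at the i-th knot. Here h = (2, 1, 3) and Δ = (0, -5, 5/3), so the interior equations h_(i-1)·σ_(i-1) + 2(h_(i-1)+h_i)·σ_i + h_i·σ_(i+1) = 6(Δ_i − Δ_(i-1)) read
  2·σ_0 + 6·σ_1 + 1·σ_2 = 6(Δ_1 - Δ_0) = -30
  1·σ_1 + 8·σ_2 + 3·σ_3 = 6(Δ_2 - Δ_1) = 40
Natural end conditions: σ_0 = σ_3 = 0.
Hence σ_0 = 0, σ_1 = -280/47, σ_2 = 270/47, σ_3 = 0.

5.7447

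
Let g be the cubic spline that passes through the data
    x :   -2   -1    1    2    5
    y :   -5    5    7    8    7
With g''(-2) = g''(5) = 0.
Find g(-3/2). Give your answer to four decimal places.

Let M_i = g''(x_i). Step sizes h_i = 1, 2, 1, 3; slopes of the chords Δ_i = (y_(i+1) - y_i)/h_i = 10, 1, 1, -1/3.
  1·M_0 + 6·M_1 + 2·M_2 = 6(Δ_1 - Δ_0) = -54
  2·M_1 + 6·M_2 + 1·M_3 = 6(Δ_2 - Δ_1) = 0
  1·M_2 + 8·M_3 + 3·M_4 = 6(Δ_3 - Δ_2) = -8
Natural end conditions: M_0 = M_4 = 0.
Forward elimination and back-substitution give M_0 = 0, M_1 = -1277/125, M_2 = 456/125, M_3 = -182/125, M_4 = 0.
On [-2, -1], g(x) = -5 + 8777/750·(x + 2) + 0·(x + 2)² - 1277/750·(x + 2)³.
With (x + 2) = 1/2: g(-3/2) = 1277/2000.

0.6385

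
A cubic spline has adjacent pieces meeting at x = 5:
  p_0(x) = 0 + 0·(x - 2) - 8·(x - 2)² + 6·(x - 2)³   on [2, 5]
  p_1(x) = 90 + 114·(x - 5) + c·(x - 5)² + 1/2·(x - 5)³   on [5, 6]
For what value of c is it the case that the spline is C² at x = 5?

p_0''(x) = -16 + 36·(x - 2), so p_0''(5) = 92. On the right, p_1''(5) = 2c, so c = 46.

46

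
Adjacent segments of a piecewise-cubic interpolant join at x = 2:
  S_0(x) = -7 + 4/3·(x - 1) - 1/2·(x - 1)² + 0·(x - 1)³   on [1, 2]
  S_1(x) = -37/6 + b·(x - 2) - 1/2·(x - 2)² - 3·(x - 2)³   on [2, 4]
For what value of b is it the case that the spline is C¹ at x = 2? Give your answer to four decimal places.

0.3333

S_0'(x) = 4/3 - 1·(x - 1) + 0·(x - 1)², so S_0'(2) = 1/3. On the right, S_1'(2) = b, so b = 1/3.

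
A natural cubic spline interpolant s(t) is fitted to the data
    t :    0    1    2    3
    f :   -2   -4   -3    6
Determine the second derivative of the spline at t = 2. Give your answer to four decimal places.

Let m_i = s''(x_i). Step sizes h_i = 1, 1, 1; slopes of the chords Δ_i = (y_(i+1) - y_i)/h_i = -2, 1, 9.
  1·m_0 + 4·m_1 + 1·m_2 = 6(Δ_1 - Δ_0) = 18
  1·m_1 + 4·m_2 + 1·m_3 = 6(Δ_2 - Δ_1) = 48
Natural end conditions: m_0 = m_3 = 0.
Forward elimination and back-substitution give m_0 = 0, m_1 = 8/5, m_2 = 58/5, m_3 = 0.

11.6000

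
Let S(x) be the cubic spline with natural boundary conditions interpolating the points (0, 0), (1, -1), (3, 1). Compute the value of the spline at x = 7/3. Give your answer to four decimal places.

Write M_i for S''(x_i). With h_i = 1, 2 and divided differences Δ_i = -1, 1, the continuity of S' gives the tridiagonal system
  1·M_0 + 6·M_1 + 2·M_2 = 6(Δ_1 - Δ_0) = 12
Natural end conditions: M_0 = M_2 = 0.
Forward elimination and back-substitution give M_0 = 0, M_1 = 2, M_2 = 0.
On [1, 3], S(x) = -1 - 1/3·(x - 1) + 1·(x - 1)² - 1/6·(x - 1)³.
With (x - 1) = 4/3: S(7/3) = -5/81.

-0.0617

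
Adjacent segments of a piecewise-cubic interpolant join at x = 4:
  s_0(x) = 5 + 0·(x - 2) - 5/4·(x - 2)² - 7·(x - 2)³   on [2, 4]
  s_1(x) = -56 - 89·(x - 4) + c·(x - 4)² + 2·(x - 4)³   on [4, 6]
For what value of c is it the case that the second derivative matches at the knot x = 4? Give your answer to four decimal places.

s_0''(x) = -5/2 - 42·(x - 2), so s_0''(4) = -173/2. On the right, s_1''(4) = 2c, so c = -173/4.

-43.2500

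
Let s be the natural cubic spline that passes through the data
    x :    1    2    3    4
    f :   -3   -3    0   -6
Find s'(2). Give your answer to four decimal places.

With σ_i denoting the second derivative at x_i, h_i = 1, 1, 1, and Δ_i = (y_(i+1) − y_i)/h_i = 0, 3, -6:
  1·σ_0 + 4·σ_1 + 1·σ_2 = 6(Δ_1 - Δ_0) = 18
  1·σ_1 + 4·σ_2 + 1·σ_3 = 6(Δ_2 - Δ_1) = -54
Natural end conditions: σ_0 = σ_3 = 0.
Forward elimination and back-substitution give σ_0 = 0, σ_1 = 42/5, σ_2 = -78/5, σ_3 = 0.
On [2, 3], s'(x) = b_1 + 2c_1·(x - 2) + 3d_1·(x - 2)² with b_1 = Δ_1 - h_1(2σ_1 + σ_2)/6 = 14/5, c_1 = σ_1/2 = 21/5, d_1 = (σ_2 - σ_1)/(6h_1) = -4. So s'(2) = 14/5.

2.8000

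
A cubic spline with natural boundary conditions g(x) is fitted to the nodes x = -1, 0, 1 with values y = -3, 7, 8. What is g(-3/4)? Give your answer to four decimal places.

0.0273

Write M_i for g''(x_i). With h_i = 1, 1 and divided differences Δ_i = 10, 1, the continuity of g' gives the tridiagonal system
  1·M_0 + 4·M_1 + 1·M_2 = 6(Δ_1 - Δ_0) = -54
Natural end conditions: M_0 = M_2 = 0.
Solving: M_0 = 0, M_1 = -27/2, M_2 = 0.
On [-1, 0], g(x) = -3 + 49/4·(x + 1) + 0·(x + 1)² - 9/4·(x + 1)³.
With (x + 1) = 1/4: g(-3/4) = 7/256.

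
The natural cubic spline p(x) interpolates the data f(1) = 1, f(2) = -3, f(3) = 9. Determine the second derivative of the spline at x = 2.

24

With σ_i denoting the second derivative at x_i, h_i = 1, 1, and Δ_i = (y_(i+1) − y_i)/h_i = -4, 12:
  1·σ_0 + 4·σ_1 + 1·σ_2 = 6(Δ_1 - Δ_0) = 96
Natural end conditions: σ_0 = σ_2 = 0.
Solving: σ_0 = 0, σ_1 = 24, σ_2 = 0.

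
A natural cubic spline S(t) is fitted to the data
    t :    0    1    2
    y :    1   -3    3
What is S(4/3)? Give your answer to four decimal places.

Let σ_i = S''(x_i). Step sizes h_i = 1, 1; slopes of the chords Δ_i = (y_(i+1) - y_i)/h_i = -4, 6.
  1·σ_0 + 4·σ_1 + 1·σ_2 = 6(Δ_1 - Δ_0) = 60
Natural end conditions: σ_0 = σ_2 = 0.
Hence σ_0 = 0, σ_1 = 15, σ_2 = 0.
On [1, 2], S(t) = -3 + 1·(t - 1) + 15/2·(t - 1)² - 5/2·(t - 1)³.
With (t - 1) = 1/3: S(4/3) = -52/27.

-1.9259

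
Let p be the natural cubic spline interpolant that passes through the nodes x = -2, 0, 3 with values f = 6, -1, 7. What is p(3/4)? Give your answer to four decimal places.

-0.8211

With M_i denoting the second derivative at x_i, h_i = 2, 3, and Δ_i = (y_(i+1) − y_i)/h_i = -7/2, 8/3:
  2·M_0 + 10·M_1 + 3·M_2 = 6(Δ_1 - Δ_0) = 37
Natural end conditions: M_0 = M_2 = 0.
Solving: M_0 = 0, M_1 = 37/10, M_2 = 0.
On [0, 3], p(x) = -1 - 31/30·x + 37/20·x² - 37/180·x³.
With x = 3/4: p(3/4) = -1051/1280.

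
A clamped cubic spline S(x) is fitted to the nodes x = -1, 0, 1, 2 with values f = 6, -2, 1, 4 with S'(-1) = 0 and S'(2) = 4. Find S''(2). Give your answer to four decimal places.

7.4667

Let M_i = S''(x_i). Step sizes h_i = 1, 1, 1; slopes of the chords Δ_i = (y_(i+1) - y_i)/h_i = -8, 3, 3.
  1·M_0 + 4·M_1 + 1·M_2 = 6(Δ_1 - Δ_0) = 66
  1·M_1 + 4·M_2 + 1·M_3 = 6(Δ_2 - Δ_1) = 0
Clamped end conditions give two more equations: 2h_0·M_0 + h_0·M_1 = 6(Δ_0 - S'(-1)) = -48 and h_2·M_2 + 2h_2·M_3 = 6(S'(2) - Δ_2) = 6.
Hence M_0 = -572/15, M_1 = 424/15, M_2 = -134/15, M_3 = 112/15.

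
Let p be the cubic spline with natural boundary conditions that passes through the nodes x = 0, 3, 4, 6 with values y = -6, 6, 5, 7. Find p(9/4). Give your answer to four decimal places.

With M_i denoting the second derivative at x_i, h_i = 3, 1, 2, and Δ_i = (y_(i+1) − y_i)/h_i = 4, -1, 1:
  3·M_0 + 8·M_1 + 1·M_2 = 6(Δ_1 - Δ_0) = -30
  1·M_1 + 6·M_2 + 2·M_3 = 6(Δ_2 - Δ_1) = 12
Natural end conditions: M_0 = M_3 = 0.
Solving the tridiagonal system: M_0 = 0, M_1 = -192/47, M_2 = 126/47, M_3 = 0.
On [0, 3], p(x) = -6 + 284/47·x + 0·x² - 32/141·x³.
With x = 9/4: p(9/4) = 471/94.

5.0106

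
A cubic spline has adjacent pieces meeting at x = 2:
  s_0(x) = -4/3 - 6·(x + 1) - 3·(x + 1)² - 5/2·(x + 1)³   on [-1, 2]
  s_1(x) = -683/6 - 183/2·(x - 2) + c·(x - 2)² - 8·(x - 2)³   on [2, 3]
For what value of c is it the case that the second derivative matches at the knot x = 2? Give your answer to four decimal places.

-25.5000

s_0''(x) = -6 - 15·(x + 1), so s_0''(2) = -51. On the right, s_1''(2) = 2c, so c = -51/2.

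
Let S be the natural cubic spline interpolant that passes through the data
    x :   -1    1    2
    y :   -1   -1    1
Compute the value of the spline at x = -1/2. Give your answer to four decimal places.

Put m_i = S'' at the i-th knot. Here h = (2, 1) and Δ = (0, 2), so the interior equations h_(i-1)·m_(i-1) + 2(h_(i-1)+h_i)·m_i + h_i·m_(i+1) = 6(Δ_i − Δ_(i-1)) read
  2·m_0 + 6·m_1 + 1·m_2 = 6(Δ_1 - Δ_0) = 12
Natural end conditions: m_0 = m_2 = 0.
Forward elimination and back-substitution give m_0 = 0, m_1 = 2, m_2 = 0.
On [-1, 1], S(x) = -1 - 2/3·(x + 1) + 0·(x + 1)² + 1/6·(x + 1)³.
With (x + 1) = 1/2: S(-1/2) = -21/16.

-1.3125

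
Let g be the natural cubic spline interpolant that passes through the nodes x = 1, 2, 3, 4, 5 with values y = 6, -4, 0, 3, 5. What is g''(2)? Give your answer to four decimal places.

Write m_i for g''(x_i). With h_i = 1, 1, 1, 1 and divided differences Δ_i = -10, 4, 3, 2, the continuity of g' gives the tridiagonal system
  1·m_0 + 4·m_1 + 1·m_2 = 6(Δ_1 - Δ_0) = 84
  1·m_1 + 4·m_2 + 1·m_3 = 6(Δ_2 - Δ_1) = -6
  1·m_2 + 4·m_3 + 1·m_4 = 6(Δ_3 - Δ_2) = -6
Natural end conditions: m_0 = m_4 = 0.
Solving: m_0 = 0, m_1 = 639/28, m_2 = -51/7, m_3 = 9/28, m_4 = 0.

22.8214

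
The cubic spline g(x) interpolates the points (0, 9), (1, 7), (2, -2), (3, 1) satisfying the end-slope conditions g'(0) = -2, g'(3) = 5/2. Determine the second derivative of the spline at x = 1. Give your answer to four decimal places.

-19.6000

Put m_i = g'' at the i-th knot. Here h = (1, 1, 1) and Δ = (-2, -9, 3), so the interior equations h_(i-1)·m_(i-1) + 2(h_(i-1)+h_i)·m_i + h_i·m_(i+1) = 6(Δ_i − Δ_(i-1)) read
  1·m_0 + 4·m_1 + 1·m_2 = 6(Δ_1 - Δ_0) = -42
  1·m_1 + 4·m_2 + 1·m_3 = 6(Δ_2 - Δ_1) = 72
Clamped end conditions give two more equations: 2h_0·m_0 + h_0·m_1 = 6(Δ_0 - g'(0)) = 0 and h_2·m_2 + 2h_2·m_3 = 6(g'(3) - Δ_2) = -3.
Forward elimination and back-substitution give m_0 = 49/5, m_1 = -98/5, m_2 = 133/5, m_3 = -74/5.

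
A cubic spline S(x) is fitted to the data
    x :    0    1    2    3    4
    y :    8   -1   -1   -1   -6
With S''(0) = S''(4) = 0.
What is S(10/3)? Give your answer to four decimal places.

Write m_i for S''(x_i). With h_i = 1, 1, 1, 1 and divided differences Δ_i = -9, 0, 0, -5, the continuity of S' gives the tridiagonal system
  1·m_0 + 4·m_1 + 1·m_2 = 6(Δ_1 - Δ_0) = 54
  1·m_1 + 4·m_2 + 1·m_3 = 6(Δ_2 - Δ_1) = 0
  1·m_2 + 4·m_3 + 1·m_4 = 6(Δ_3 - Δ_2) = -30
Natural end conditions: m_0 = m_4 = 0.
Hence m_0 = 0, m_1 = 195/14, m_2 = -12/7, m_3 = -99/14, m_4 = 0.
On [3, 4], S(x) = -1 - 37/14·(x - 3) - 99/28·(x - 3)² + 33/28·(x - 3)³.
With (x - 3) = 1/3: S(10/3) = -281/126.

-2.2302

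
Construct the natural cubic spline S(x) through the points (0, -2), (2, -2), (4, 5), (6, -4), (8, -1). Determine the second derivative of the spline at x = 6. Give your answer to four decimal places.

6.7232

Put m_i = S'' at the i-th knot. Here h = (2, 2, 2, 2) and Δ = (0, 7/2, -9/2, 3/2), so the interior equations h_(i-1)·m_(i-1) + 2(h_(i-1)+h_i)·m_i + h_i·m_(i+1) = 6(Δ_i − Δ_(i-1)) read
  2·m_0 + 8·m_1 + 2·m_2 = 6(Δ_1 - Δ_0) = 21
  2·m_1 + 8·m_2 + 2·m_3 = 6(Δ_2 - Δ_1) = -48
  2·m_2 + 8·m_3 + 2·m_4 = 6(Δ_3 - Δ_2) = 36
Natural end conditions: m_0 = m_4 = 0.
Solving the tridiagonal system: m_0 = 0, m_1 = 543/112, m_2 = -249/28, m_3 = 753/112, m_4 = 0.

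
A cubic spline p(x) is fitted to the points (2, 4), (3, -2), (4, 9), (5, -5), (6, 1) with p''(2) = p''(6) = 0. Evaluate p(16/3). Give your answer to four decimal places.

Write M_i for p''(x_i). With h_i = 1, 1, 1, 1 and divided differences Δ_i = -6, 11, -14, 6, the continuity of p' gives the tridiagonal system
  1·M_0 + 4·M_1 + 1·M_2 = 6(Δ_1 - Δ_0) = 102
  1·M_1 + 4·M_2 + 1·M_3 = 6(Δ_2 - Δ_1) = -150
  1·M_2 + 4·M_3 + 1·M_4 = 6(Δ_3 - Δ_2) = 120
Natural end conditions: M_0 = M_4 = 0.
Forward elimination and back-substitution give M_0 = 0, M_1 = 1125/28, M_2 = -411/7, M_3 = 1251/28, M_4 = 0.
On [5, 6], p(x) = -5 - 249/28·(x - 5) + 1251/56·(x - 5)² - 417/56·(x - 5)³.
With (x - 5) = 1/3: p(16/3) = -1451/252.

-5.7579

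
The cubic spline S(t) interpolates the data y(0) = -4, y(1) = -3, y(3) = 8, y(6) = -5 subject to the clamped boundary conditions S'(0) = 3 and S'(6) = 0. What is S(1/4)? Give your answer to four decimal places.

Put M_i = S'' at the i-th knot. Here h = (1, 2, 3) and Δ = (1, 11/2, -13/3), so the interior equations h_(i-1)·M_(i-1) + 2(h_(i-1)+h_i)·M_i + h_i·M_(i+1) = 6(Δ_i − Δ_(i-1)) read
  1·M_0 + 6·M_1 + 2·M_2 = 6(Δ_1 - Δ_0) = 27
  2·M_1 + 10·M_2 + 3·M_3 = 6(Δ_2 - Δ_1) = -59
Clamped end conditions give two more equations: 2h_0·M_0 + h_0·M_1 = 6(Δ_0 - S'(0)) = -12 and h_2·M_2 + 2h_2·M_3 = 6(S'(6) - Δ_2) = 26.
Solving the tridiagonal system: M_0 = -625/57, M_1 = 566/57, M_2 = -616/57, M_3 = 185/19.
On [0, 1], S(t) = -4 + 3·t - 625/114·t² + 397/114·t³.
With t = 1/4: S(1/4) = -8605/2432.

-3.5382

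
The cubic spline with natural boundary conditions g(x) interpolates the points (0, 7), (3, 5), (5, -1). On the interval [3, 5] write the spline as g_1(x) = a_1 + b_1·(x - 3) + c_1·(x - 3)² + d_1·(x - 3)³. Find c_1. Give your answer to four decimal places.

Write σ_i for g''(x_i). With h_i = 3, 2 and divided differences Δ_i = -2/3, -3, the continuity of g' gives the tridiagonal system
  3·σ_0 + 10·σ_1 + 2·σ_2 = 6(Δ_1 - Δ_0) = -14
Natural end conditions: σ_0 = σ_2 = 0.
Hence σ_0 = 0, σ_1 = -7/5, σ_2 = 0.
On [3, 5], with g_1(x) = a_1 + b_1·(x - 3) + c_1·(x - 3)² + d_1·(x - 3)³: c_1 = σ_1/2 = -7/10, d_1 = (σ_2 - σ_1)/(6h_1) = 7/60, b_1 = Δ_1 - h_1(2σ_1 + σ_2)/6 = -31/15.

-0.7000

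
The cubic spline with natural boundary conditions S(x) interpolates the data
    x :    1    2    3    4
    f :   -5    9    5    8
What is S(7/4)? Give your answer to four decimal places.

7.2281

Let M_i = S''(x_i). Step sizes h_i = 1, 1, 1; slopes of the chords Δ_i = (y_(i+1) - y_i)/h_i = 14, -4, 3.
  1·M_0 + 4·M_1 + 1·M_2 = 6(Δ_1 - Δ_0) = -108
  1·M_1 + 4·M_2 + 1·M_3 = 6(Δ_2 - Δ_1) = 42
Natural end conditions: M_0 = M_3 = 0.
Hence M_0 = 0, M_1 = -158/5, M_2 = 92/5, M_3 = 0.
On [1, 2], S(x) = -5 + 289/15·(x - 1) + 0·(x - 1)² - 79/15·(x - 1)³.
With (x - 1) = 3/4: S(7/4) = 2313/320.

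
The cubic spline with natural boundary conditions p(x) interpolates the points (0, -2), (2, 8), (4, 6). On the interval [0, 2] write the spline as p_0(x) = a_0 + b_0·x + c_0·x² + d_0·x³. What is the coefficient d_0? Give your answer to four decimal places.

-0.3750

Write m_i for p''(x_i). With h_i = 2, 2 and divided differences Δ_i = 5, -1, the continuity of p' gives the tridiagonal system
  2·m_0 + 8·m_1 + 2·m_2 = 6(Δ_1 - Δ_0) = -36
Natural end conditions: m_0 = m_2 = 0.
Hence m_0 = 0, m_1 = -9/2, m_2 = 0.
On [0, 2], with p_0(x) = a_0 + b_0·x + c_0·x² + d_0·x³: c_0 = m_0/2 = 0, d_0 = (m_1 - m_0)/(6h_0) = -3/8, b_0 = Δ_0 - h_0(2m_0 + m_1)/6 = 13/2.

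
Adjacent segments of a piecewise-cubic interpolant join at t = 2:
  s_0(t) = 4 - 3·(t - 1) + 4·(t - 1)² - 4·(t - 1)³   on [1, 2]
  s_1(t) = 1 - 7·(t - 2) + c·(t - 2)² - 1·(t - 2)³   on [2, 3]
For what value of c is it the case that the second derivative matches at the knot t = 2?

s_0''(t) = 8 - 24·(t - 1), so s_0''(2) = -16. On the right, s_1''(2) = 2c, so c = -8.

-8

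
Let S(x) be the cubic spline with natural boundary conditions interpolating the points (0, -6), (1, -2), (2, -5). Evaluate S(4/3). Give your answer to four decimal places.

-2.3519

With M_i denoting the second derivative at x_i, h_i = 1, 1, and Δ_i = (y_(i+1) − y_i)/h_i = 4, -3:
  1·M_0 + 4·M_1 + 1·M_2 = 6(Δ_1 - Δ_0) = -42
Natural end conditions: M_0 = M_2 = 0.
Forward elimination and back-substitution give M_0 = 0, M_1 = -21/2, M_2 = 0.
On [1, 2], S(x) = -2 + 1/2·(x - 1) - 21/4·(x - 1)² + 7/4·(x - 1)³.
With (x - 1) = 1/3: S(4/3) = -127/54.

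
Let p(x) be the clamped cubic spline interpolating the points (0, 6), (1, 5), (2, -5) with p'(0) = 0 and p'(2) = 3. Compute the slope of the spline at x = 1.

-9

Let σ_i = p''(x_i). Step sizes h_i = 1, 1; slopes of the chords Δ_i = (y_(i+1) - y_i)/h_i = -1, -10.
  1·σ_0 + 4·σ_1 + 1·σ_2 = 6(Δ_1 - Δ_0) = -54
Clamped end conditions give two more equations: 2h_0·σ_0 + h_0·σ_1 = 6(Δ_0 - p'(0)) = -6 and h_1·σ_1 + 2h_1·σ_2 = 6(p'(2) - Δ_1) = 78.
Hence σ_0 = 12, σ_1 = -30, σ_2 = 54.
On [1, 2], p'(x) = b_1 + 2c_1·(x - 1) + 3d_1·(x - 1)² with b_1 = Δ_1 - h_1(2σ_1 + σ_2)/6 = -9, c_1 = σ_1/2 = -15, d_1 = (σ_2 - σ_1)/(6h_1) = 14. So p'(1) = -9.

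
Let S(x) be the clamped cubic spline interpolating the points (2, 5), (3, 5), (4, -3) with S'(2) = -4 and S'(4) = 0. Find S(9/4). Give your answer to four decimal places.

Put m_i = S'' at the i-th knot. Here h = (1, 1) and Δ = (0, -8), so the interior equations h_(i-1)·m_(i-1) + 2(h_(i-1)+h_i)·m_i + h_i·m_(i+1) = 6(Δ_i − Δ_(i-1)) read
  1·m_0 + 4·m_1 + 1·m_2 = 6(Δ_1 - Δ_0) = -48
Clamped end conditions give two more equations: 2h_0·m_0 + h_0·m_1 = 6(Δ_0 - S'(2)) = 24 and h_1·m_1 + 2h_1·m_2 = 6(S'(4) - Δ_1) = 48.
Solving: m_0 = 26, m_1 = -28, m_2 = 38.
On [2, 3], S(x) = 5 - 4·(x - 2) + 13·(x - 2)² - 9·(x - 2)³.
With (x - 2) = 1/4: S(9/4) = 299/64.

4.6719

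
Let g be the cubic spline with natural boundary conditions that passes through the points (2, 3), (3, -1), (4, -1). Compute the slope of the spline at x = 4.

1

Write M_i for g''(x_i). With h_i = 1, 1 and divided differences Δ_i = -4, 0, the continuity of g' gives the tridiagonal system
  1·M_0 + 4·M_1 + 1·M_2 = 6(Δ_1 - Δ_0) = 24
Natural end conditions: M_0 = M_2 = 0.
Solving the tridiagonal system: M_0 = 0, M_1 = 6, M_2 = 0.
On [3, 4], g'(x) = b_1 + 2c_1·(x - 3) + 3d_1·(x - 3)² with b_1 = Δ_1 - h_1(2M_1 + M_2)/6 = -2, c_1 = M_1/2 = 3, d_1 = (M_2 - M_1)/(6h_1) = -1. So g'(4) = 1.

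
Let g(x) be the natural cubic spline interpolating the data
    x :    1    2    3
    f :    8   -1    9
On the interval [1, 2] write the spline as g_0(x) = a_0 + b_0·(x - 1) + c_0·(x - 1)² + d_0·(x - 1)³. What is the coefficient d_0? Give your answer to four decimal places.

4.7500

Write M_i for g''(x_i). With h_i = 1, 1 and divided differences Δ_i = -9, 10, the continuity of g' gives the tridiagonal system
  1·M_0 + 4·M_1 + 1·M_2 = 6(Δ_1 - Δ_0) = 114
Natural end conditions: M_0 = M_2 = 0.
Forward elimination and back-substitution give M_0 = 0, M_1 = 57/2, M_2 = 0.
On [1, 2], with g_0(x) = a_0 + b_0·(x - 1) + c_0·(x - 1)² + d_0·(x - 1)³: c_0 = M_0/2 = 0, d_0 = (M_1 - M_0)/(6h_0) = 19/4, b_0 = Δ_0 - h_0(2M_0 + M_1)/6 = -55/4.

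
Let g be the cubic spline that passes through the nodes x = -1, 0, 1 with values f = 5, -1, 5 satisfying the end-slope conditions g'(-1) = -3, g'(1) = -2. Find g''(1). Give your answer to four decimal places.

-41.5000

Let σ_i = g''(x_i). Step sizes h_i = 1, 1; slopes of the chords Δ_i = (y_(i+1) - y_i)/h_i = -6, 6.
  1·σ_0 + 4·σ_1 + 1·σ_2 = 6(Δ_1 - Δ_0) = 72
Clamped end conditions give two more equations: 2h_0·σ_0 + h_0·σ_1 = 6(Δ_0 - g'(-1)) = -18 and h_1·σ_1 + 2h_1·σ_2 = 6(g'(1) - Δ_1) = -48.
Forward elimination and back-substitution give σ_0 = -53/2, σ_1 = 35, σ_2 = -83/2.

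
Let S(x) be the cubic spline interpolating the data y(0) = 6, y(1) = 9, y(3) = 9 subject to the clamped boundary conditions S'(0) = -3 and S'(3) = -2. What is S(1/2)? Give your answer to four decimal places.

6.5833

Let M_i = S''(x_i). Step sizes h_i = 1, 2; slopes of the chords Δ_i = (y_(i+1) - y_i)/h_i = 3, 0.
  1·M_0 + 6·M_1 + 2·M_2 = 6(Δ_1 - Δ_0) = -18
Clamped end conditions give two more equations: 2h_0·M_0 + h_0·M_1 = 6(Δ_0 - S'(0)) = 36 and h_1·M_1 + 2h_1·M_2 = 6(S'(3) - Δ_1) = -12.
Solving the tridiagonal system: M_0 = 64/3, M_1 = -20/3, M_2 = 1/3.
On [0, 1], S(x) = 6 - 3·x + 32/3·x² - 14/3·x³.
With x = 1/2: S(1/2) = 79/12.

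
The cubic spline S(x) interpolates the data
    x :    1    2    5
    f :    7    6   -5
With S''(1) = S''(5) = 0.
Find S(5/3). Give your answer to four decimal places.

Let M_i = S''(x_i). Step sizes h_i = 1, 3; slopes of the chords Δ_i = (y_(i+1) - y_i)/h_i = -1, -11/3.
  1·M_0 + 8·M_1 + 3·M_2 = 6(Δ_1 - Δ_0) = -16
Natural end conditions: M_0 = M_2 = 0.
Solving the tridiagonal system: M_0 = 0, M_1 = -2, M_2 = 0.
On [1, 2], S(x) = 7 - 2/3·(x - 1) + 0·(x - 1)² - 1/3·(x - 1)³.
With (x - 1) = 2/3: S(5/3) = 523/81.

6.4568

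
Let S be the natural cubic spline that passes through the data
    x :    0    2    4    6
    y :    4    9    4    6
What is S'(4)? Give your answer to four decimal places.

Let M_i = S''(x_i). Step sizes h_i = 2, 2, 2; slopes of the chords Δ_i = (y_(i+1) - y_i)/h_i = 5/2, -5/2, 1.
  2·M_0 + 8·M_1 + 2·M_2 = 6(Δ_1 - Δ_0) = -30
  2·M_1 + 8·M_2 + 2·M_3 = 6(Δ_2 - Δ_1) = 21
Natural end conditions: M_0 = M_3 = 0.
Solving: M_0 = 0, M_1 = -47/10, M_2 = 19/5, M_3 = 0.
On [4, 6], S'(x) = b_2 + 2c_2·(x - 4) + 3d_2·(x - 4)² with b_2 = Δ_2 - h_2(2M_2 + M_3)/6 = -23/15, c_2 = M_2/2 = 19/10, d_2 = (M_3 - M_2)/(6h_2) = -19/60. So S'(4) = -23/15.

-1.5333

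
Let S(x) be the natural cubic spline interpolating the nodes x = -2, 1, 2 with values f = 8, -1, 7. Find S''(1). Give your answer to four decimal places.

Let M_i = S''(x_i). Step sizes h_i = 3, 1; slopes of the chords Δ_i = (y_(i+1) - y_i)/h_i = -3, 8.
  3·M_0 + 8·M_1 + 1·M_2 = 6(Δ_1 - Δ_0) = 66
Natural end conditions: M_0 = M_2 = 0.
Solving: M_0 = 0, M_1 = 33/4, M_2 = 0.

8.2500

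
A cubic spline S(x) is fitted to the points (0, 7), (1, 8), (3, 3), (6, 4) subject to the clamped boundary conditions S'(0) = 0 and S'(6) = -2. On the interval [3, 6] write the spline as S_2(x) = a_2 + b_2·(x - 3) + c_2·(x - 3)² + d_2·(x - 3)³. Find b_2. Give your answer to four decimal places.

-1.6579

Let M_i = S''(x_i). Step sizes h_i = 1, 2, 3; slopes of the chords Δ_i = (y_(i+1) - y_i)/h_i = 1, -5/2, 1/3.
  1·M_0 + 6·M_1 + 2·M_2 = 6(Δ_1 - Δ_0) = -21
  2·M_1 + 10·M_2 + 3·M_3 = 6(Δ_2 - Δ_1) = 17
Clamped end conditions give two more equations: 2h_0·M_0 + h_0·M_1 = 6(Δ_0 - S'(0)) = 6 and h_2·M_2 + 2h_2·M_3 = 6(S'(6) - Δ_2) = -14.
Solving: M_0 = 113/19, M_1 = -112/19, M_2 = 80/19, M_3 = -253/57.
On [3, 6], with S_2(x) = a_2 + b_2·(x - 3) + c_2·(x - 3)² + d_2·(x - 3)³: c_2 = M_2/2 = 40/19, d_2 = (M_3 - M_2)/(6h_2) = -493/1026, b_2 = Δ_2 - h_2(2M_2 + M_3)/6 = -63/38.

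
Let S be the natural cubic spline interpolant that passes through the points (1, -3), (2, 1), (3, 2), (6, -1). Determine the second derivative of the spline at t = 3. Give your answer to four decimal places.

Let σ_i = S''(x_i). Step sizes h_i = 1, 1, 3; slopes of the chords Δ_i = (y_(i+1) - y_i)/h_i = 4, 1, -1.
  1·σ_0 + 4·σ_1 + 1·σ_2 = 6(Δ_1 - Δ_0) = -18
  1·σ_1 + 8·σ_2 + 3·σ_3 = 6(Δ_2 - Δ_1) = -12
Natural end conditions: σ_0 = σ_3 = 0.
Hence σ_0 = 0, σ_1 = -132/31, σ_2 = -30/31, σ_3 = 0.

-0.9677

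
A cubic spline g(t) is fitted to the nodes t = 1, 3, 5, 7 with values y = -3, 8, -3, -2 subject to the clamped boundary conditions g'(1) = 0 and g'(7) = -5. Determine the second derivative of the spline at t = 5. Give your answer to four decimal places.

Put σ_i = g'' at the i-th knot. Here h = (2, 2, 2) and Δ = (11/2, -11/2, 1/2), so the interior equations h_(i-1)·σ_(i-1) + 2(h_(i-1)+h_i)·σ_i + h_i·σ_(i+1) = 6(Δ_i − Δ_(i-1)) read
  2·σ_0 + 8·σ_1 + 2·σ_2 = 6(Δ_1 - Δ_0) = -66
  2·σ_1 + 8·σ_2 + 2·σ_3 = 6(Δ_2 - Δ_1) = 36
Clamped end conditions give two more equations: 2h_0·σ_0 + h_0·σ_1 = 6(Δ_0 - g'(1)) = 33 and h_2·σ_2 + 2h_2·σ_3 = 6(g'(7) - Δ_2) = -33.
Forward elimination and back-substitution give σ_0 = 95/6, σ_1 = -91/6, σ_2 = 71/6, σ_3 = -85/6.

11.8333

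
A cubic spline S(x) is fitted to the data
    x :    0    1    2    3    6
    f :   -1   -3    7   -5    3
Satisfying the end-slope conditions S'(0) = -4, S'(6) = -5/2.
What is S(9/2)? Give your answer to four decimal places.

-4.5990

Let m_i = S''(x_i). Step sizes h_i = 1, 1, 1, 3; slopes of the chords Δ_i = (y_(i+1) - y_i)/h_i = -2, 10, -12, 8/3.
  1·m_0 + 4·m_1 + 1·m_2 = 6(Δ_1 - Δ_0) = 72
  1·m_1 + 4·m_2 + 1·m_3 = 6(Δ_2 - Δ_1) = -132
  1·m_2 + 8·m_3 + 3·m_4 = 6(Δ_3 - Δ_2) = 88
Clamped end conditions give two more equations: 2h_0·m_0 + h_0·m_1 = 6(Δ_0 - S'(0)) = 12 and h_3·m_3 + 2h_3·m_4 = 6(S'(6) - Δ_3) = -31.
Solving the tridiagonal system: m_0 = -1093/108, m_1 = 1741/54, m_2 = -5059/108, m_3 = 1249/54, m_4 = -1807/108.
On [3, 6], S(x) = -5 - 871/72·(x - 3) + 1249/108·(x - 3)² - 1435/648·(x - 3)³.
With (x - 3) = 3/2: S(9/2) = -883/192.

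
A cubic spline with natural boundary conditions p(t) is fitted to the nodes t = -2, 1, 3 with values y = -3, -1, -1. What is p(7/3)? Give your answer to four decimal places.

With M_i denoting the second derivative at x_i, h_i = 3, 2, and Δ_i = (y_(i+1) − y_i)/h_i = 2/3, 0:
  3·M_0 + 10·M_1 + 2·M_2 = 6(Δ_1 - Δ_0) = -4
Natural end conditions: M_0 = M_2 = 0.
Solving the tridiagonal system: M_0 = 0, M_1 = -2/5, M_2 = 0.
On [1, 3], p(t) = -1 + 4/15·(t - 1) - 1/5·(t - 1)² + 1/30·(t - 1)³.
With (t - 1) = 4/3: p(7/3) = -373/405.

-0.9210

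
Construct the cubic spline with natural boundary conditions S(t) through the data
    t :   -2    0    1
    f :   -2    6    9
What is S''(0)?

Let m_i = S''(x_i). Step sizes h_i = 2, 1; slopes of the chords Δ_i = (y_(i+1) - y_i)/h_i = 4, 3.
  2·m_0 + 6·m_1 + 1·m_2 = 6(Δ_1 - Δ_0) = -6
Natural end conditions: m_0 = m_2 = 0.
Hence m_0 = 0, m_1 = -1, m_2 = 0.

-1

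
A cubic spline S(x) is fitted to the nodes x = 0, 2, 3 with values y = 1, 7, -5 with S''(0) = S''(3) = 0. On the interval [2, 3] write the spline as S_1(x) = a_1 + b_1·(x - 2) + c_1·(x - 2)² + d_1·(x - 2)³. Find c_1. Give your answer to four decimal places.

-7.5000

Let M_i = S''(x_i). Step sizes h_i = 2, 1; slopes of the chords Δ_i = (y_(i+1) - y_i)/h_i = 3, -12.
  2·M_0 + 6·M_1 + 1·M_2 = 6(Δ_1 - Δ_0) = -90
Natural end conditions: M_0 = M_2 = 0.
Solving the tridiagonal system: M_0 = 0, M_1 = -15, M_2 = 0.
On [2, 3], with S_1(x) = a_1 + b_1·(x - 2) + c_1·(x - 2)² + d_1·(x - 2)³: c_1 = M_1/2 = -15/2, d_1 = (M_2 - M_1)/(6h_1) = 5/2, b_1 = Δ_1 - h_1(2M_1 + M_2)/6 = -7.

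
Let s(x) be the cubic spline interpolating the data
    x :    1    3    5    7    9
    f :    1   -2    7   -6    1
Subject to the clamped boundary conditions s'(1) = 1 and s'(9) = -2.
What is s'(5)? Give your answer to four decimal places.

-1.7857

With σ_i denoting the second derivative at x_i, h_i = 2, 2, 2, 2, and Δ_i = (y_(i+1) − y_i)/h_i = -3/2, 9/2, -13/2, 7/2:
  2·σ_0 + 8·σ_1 + 2·σ_2 = 6(Δ_1 - Δ_0) = 36
  2·σ_1 + 8·σ_2 + 2·σ_3 = 6(Δ_2 - Δ_1) = -66
  2·σ_2 + 8·σ_3 + 2·σ_4 = 6(Δ_3 - Δ_2) = 60
Clamped end conditions give two more equations: 2h_0·σ_0 + h_0·σ_1 = 6(Δ_0 - s'(1)) = -15 and h_3·σ_3 + 2h_3·σ_4 = 6(s'(9) - Δ_3) = -33.
Solving the tridiagonal system: σ_0 = -501/56, σ_1 = 291/28, σ_2 = -117/8, σ_3 = 423/28, σ_4 = -885/56.
On [5, 7], s'(x) = b_2 + 2c_2·(x - 5) + 3d_2·(x - 5)² with b_2 = Δ_2 - h_2(2σ_2 + σ_3)/6 = -25/14, c_2 = σ_2/2 = -117/16, d_2 = (σ_3 - σ_2)/(6h_2) = 555/224. So s'(5) = -25/14.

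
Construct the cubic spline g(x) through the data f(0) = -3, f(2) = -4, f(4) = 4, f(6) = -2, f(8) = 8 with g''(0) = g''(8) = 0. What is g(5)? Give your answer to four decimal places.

1.1272

Let M_i = g''(x_i). Step sizes h_i = 2, 2, 2, 2; slopes of the chords Δ_i = (y_(i+1) - y_i)/h_i = -1/2, 4, -3, 5.
  2·M_0 + 8·M_1 + 2·M_2 = 6(Δ_1 - Δ_0) = 27
  2·M_1 + 8·M_2 + 2·M_3 = 6(Δ_2 - Δ_1) = -42
  2·M_2 + 8·M_3 + 2·M_4 = 6(Δ_3 - Δ_2) = 48
Natural end conditions: M_0 = M_4 = 0.
Solving the tridiagonal system: M_0 = 0, M_1 = 621/112, M_2 = -243/28, M_3 = 915/112, M_4 = 0.
On [4, 6], g(x) = 4 + 1/16·(x - 4) - 243/56·(x - 4)² + 629/448·(x - 4)³.
With (x - 4) = 1: g(5) = 505/448.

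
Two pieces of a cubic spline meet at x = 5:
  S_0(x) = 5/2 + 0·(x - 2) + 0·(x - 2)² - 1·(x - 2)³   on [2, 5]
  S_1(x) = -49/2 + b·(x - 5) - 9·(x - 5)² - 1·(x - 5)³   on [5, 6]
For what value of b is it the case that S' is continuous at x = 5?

S_0'(x) = 0 + 0·(x - 2) - 3·(x - 2)², so S_0'(5) = -27. On the right, S_1'(5) = b, so b = -27.

-27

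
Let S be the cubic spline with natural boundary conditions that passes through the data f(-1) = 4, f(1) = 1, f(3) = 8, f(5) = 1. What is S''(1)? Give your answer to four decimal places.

5.4000

Put M_i = S'' at the i-th knot. Here h = (2, 2, 2) and Δ = (-3/2, 7/2, -7/2), so the interior equations h_(i-1)·M_(i-1) + 2(h_(i-1)+h_i)·M_i + h_i·M_(i+1) = 6(Δ_i − Δ_(i-1)) read
  2·M_0 + 8·M_1 + 2·M_2 = 6(Δ_1 - Δ_0) = 30
  2·M_1 + 8·M_2 + 2·M_3 = 6(Δ_2 - Δ_1) = -42
Natural end conditions: M_0 = M_3 = 0.
Forward elimination and back-substitution give M_0 = 0, M_1 = 27/5, M_2 = -33/5, M_3 = 0.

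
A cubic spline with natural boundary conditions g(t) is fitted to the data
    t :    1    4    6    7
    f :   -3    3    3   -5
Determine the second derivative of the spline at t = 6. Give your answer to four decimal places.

Write M_i for g''(x_i). With h_i = 3, 2, 1 and divided differences Δ_i = 2, 0, -8, the continuity of g' gives the tridiagonal system
  3·M_0 + 10·M_1 + 2·M_2 = 6(Δ_1 - Δ_0) = -12
  2·M_1 + 6·M_2 + 1·M_3 = 6(Δ_2 - Δ_1) = -48
Natural end conditions: M_0 = M_3 = 0.
Solving the tridiagonal system: M_0 = 0, M_1 = 3/7, M_2 = -57/7, M_3 = 0.

-8.1429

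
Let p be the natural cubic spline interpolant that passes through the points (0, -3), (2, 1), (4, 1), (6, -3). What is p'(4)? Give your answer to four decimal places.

Let m_i = p''(x_i). Step sizes h_i = 2, 2, 2; slopes of the chords Δ_i = (y_(i+1) - y_i)/h_i = 2, 0, -2.
  2·m_0 + 8·m_1 + 2·m_2 = 6(Δ_1 - Δ_0) = -12
  2·m_1 + 8·m_2 + 2·m_3 = 6(Δ_2 - Δ_1) = -12
Natural end conditions: m_0 = m_3 = 0.
Solving the tridiagonal system: m_0 = 0, m_1 = -6/5, m_2 = -6/5, m_3 = 0.
On [4, 6], p'(t) = b_2 + 2c_2·(t - 4) + 3d_2·(t - 4)² with b_2 = Δ_2 - h_2(2m_2 + m_3)/6 = -6/5, c_2 = m_2/2 = -3/5, d_2 = (m_3 - m_2)/(6h_2) = 1/10. So p'(4) = -6/5.

-1.2000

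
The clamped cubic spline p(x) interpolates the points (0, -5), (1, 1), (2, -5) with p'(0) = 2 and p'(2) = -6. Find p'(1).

Put σ_i = p'' at the i-th knot. Here h = (1, 1) and Δ = (6, -6), so the interior equations h_(i-1)·σ_(i-1) + 2(h_(i-1)+h_i)·σ_i + h_i·σ_(i+1) = 6(Δ_i − Δ_(i-1)) read
  1·σ_0 + 4·σ_1 + 1·σ_2 = 6(Δ_1 - Δ_0) = -72
Clamped end conditions give two more equations: 2h_0·σ_0 + h_0·σ_1 = 6(Δ_0 - p'(0)) = 24 and h_1·σ_1 + 2h_1·σ_2 = 6(p'(2) - Δ_1) = 0.
Forward elimination and back-substitution give σ_0 = 26, σ_1 = -28, σ_2 = 14.
On [1, 2], p'(x) = b_1 + 2c_1·(x - 1) + 3d_1·(x - 1)² with b_1 = Δ_1 - h_1(2σ_1 + σ_2)/6 = 1, c_1 = σ_1/2 = -14, d_1 = (σ_2 - σ_1)/(6h_1) = 7. So p'(1) = 1.

1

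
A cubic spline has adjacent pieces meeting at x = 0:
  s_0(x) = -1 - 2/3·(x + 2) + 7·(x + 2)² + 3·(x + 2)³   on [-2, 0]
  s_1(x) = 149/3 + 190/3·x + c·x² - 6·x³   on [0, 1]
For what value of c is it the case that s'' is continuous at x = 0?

25

s_0''(x) = 14 + 18·(x + 2), so s_0''(0) = 50. On the right, s_1''(0) = 2c, so c = 25.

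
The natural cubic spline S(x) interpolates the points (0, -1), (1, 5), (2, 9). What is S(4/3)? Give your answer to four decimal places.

Let σ_i = S''(x_i). Step sizes h_i = 1, 1; slopes of the chords Δ_i = (y_(i+1) - y_i)/h_i = 6, 4.
  1·σ_0 + 4·σ_1 + 1·σ_2 = 6(Δ_1 - Δ_0) = -12
Natural end conditions: σ_0 = σ_2 = 0.
Solving: σ_0 = 0, σ_1 = -3, σ_2 = 0.
On [1, 2], S(x) = 5 + 5·(x - 1) - 3/2·(x - 1)² + 1/2·(x - 1)³.
With (x - 1) = 1/3: S(4/3) = 176/27.

6.5185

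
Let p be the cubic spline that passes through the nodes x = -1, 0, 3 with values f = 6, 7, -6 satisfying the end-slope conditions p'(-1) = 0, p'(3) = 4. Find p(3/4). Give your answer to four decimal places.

3.9844

With M_i denoting the second derivative at x_i, h_i = 1, 3, and Δ_i = (y_(i+1) − y_i)/h_i = 1, -13/3:
  1·M_0 + 8·M_1 + 3·M_2 = 6(Δ_1 - Δ_0) = -32
Clamped end conditions give two more equations: 2h_0·M_0 + h_0·M_1 = 6(Δ_0 - p'(-1)) = 6 and h_1·M_1 + 2h_1·M_2 = 6(p'(3) - Δ_1) = 50.
Forward elimination and back-substitution give M_0 = 8, M_1 = -10, M_2 = 40/3.
On [0, 3], p(x) = 7 - 1·x - 5·x² + 35/27·x³.
With x = 3/4: p(3/4) = 255/64.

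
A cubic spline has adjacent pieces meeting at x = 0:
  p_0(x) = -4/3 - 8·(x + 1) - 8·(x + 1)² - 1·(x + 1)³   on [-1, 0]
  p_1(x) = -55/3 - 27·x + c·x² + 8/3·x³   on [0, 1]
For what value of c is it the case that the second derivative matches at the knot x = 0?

p_0''(x) = -16 - 6·(x + 1), so p_0''(0) = -22. On the right, p_1''(0) = 2c, so c = -11.

-11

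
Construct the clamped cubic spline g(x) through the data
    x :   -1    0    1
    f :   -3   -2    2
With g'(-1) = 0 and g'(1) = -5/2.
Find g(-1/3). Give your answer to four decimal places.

-2.9074

With m_i denoting the second derivative at x_i, h_i = 1, 1, and Δ_i = (y_(i+1) − y_i)/h_i = 1, 4:
  1·m_0 + 4·m_1 + 1·m_2 = 6(Δ_1 - Δ_0) = 18
Clamped end conditions give two more equations: 2h_0·m_0 + h_0·m_1 = 6(Δ_0 - g'(-1)) = 6 and h_1·m_1 + 2h_1·m_2 = 6(g'(1) - Δ_1) = -39.
Forward elimination and back-substitution give m_0 = -11/4, m_1 = 23/2, m_2 = -101/4.
On [-1, 0], g(x) = -3 + 0·(x + 1) - 11/8·(x + 1)² + 19/8·(x + 1)³.
With (x + 1) = 2/3: g(-1/3) = -157/54.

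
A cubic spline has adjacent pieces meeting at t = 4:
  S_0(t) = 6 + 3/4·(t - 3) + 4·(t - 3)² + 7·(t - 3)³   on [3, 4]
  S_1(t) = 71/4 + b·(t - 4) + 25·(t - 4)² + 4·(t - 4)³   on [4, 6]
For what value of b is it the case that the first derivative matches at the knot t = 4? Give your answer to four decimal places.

29.7500

S_0'(t) = 3/4 + 8·(t - 3) + 21·(t - 3)², so S_0'(4) = 119/4. On the right, S_1'(4) = b, so b = 119/4.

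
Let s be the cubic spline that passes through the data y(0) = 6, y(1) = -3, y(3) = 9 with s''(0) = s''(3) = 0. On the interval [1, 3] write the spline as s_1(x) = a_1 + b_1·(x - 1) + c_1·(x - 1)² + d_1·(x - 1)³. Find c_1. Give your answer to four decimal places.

7.5000

Let m_i = s''(x_i). Step sizes h_i = 1, 2; slopes of the chords Δ_i = (y_(i+1) - y_i)/h_i = -9, 6.
  1·m_0 + 6·m_1 + 2·m_2 = 6(Δ_1 - Δ_0) = 90
Natural end conditions: m_0 = m_2 = 0.
Solving: m_0 = 0, m_1 = 15, m_2 = 0.
On [1, 3], with s_1(x) = a_1 + b_1·(x - 1) + c_1·(x - 1)² + d_1·(x - 1)³: c_1 = m_1/2 = 15/2, d_1 = (m_2 - m_1)/(6h_1) = -5/4, b_1 = Δ_1 - h_1(2m_1 + m_2)/6 = -4.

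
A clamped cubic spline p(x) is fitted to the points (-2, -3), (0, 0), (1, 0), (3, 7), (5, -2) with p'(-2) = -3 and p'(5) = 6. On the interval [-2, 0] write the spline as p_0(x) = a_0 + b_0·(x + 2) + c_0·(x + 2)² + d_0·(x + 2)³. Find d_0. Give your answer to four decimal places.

-1.3555

Write M_i for p''(x_i). With h_i = 2, 1, 2, 2 and divided differences Δ_i = 3/2, 0, 7/2, -9/2, the continuity of p' gives the tridiagonal system
  2·M_0 + 6·M_1 + 1·M_2 = 6(Δ_1 - Δ_0) = -9
  1·M_1 + 6·M_2 + 2·M_3 = 6(Δ_2 - Δ_1) = 21
  2·M_2 + 8·M_3 + 2·M_4 = 6(Δ_3 - Δ_2) = -48
Clamped end conditions give two more equations: 2h_0·M_0 + h_0·M_1 = 6(Δ_0 - p'(-2)) = 27 and h_3·M_3 + 2h_3·M_4 = 6(p'(5) - Δ_3) = 63.
Forward elimination and back-substitution give M_0 = 2421/244, M_1 = -387/61, M_2 = 1125/122, M_3 = -1707/122, M_4 = 2775/122.
On [-2, 0], with p_0(x) = a_0 + b_0·(x + 2) + c_0·(x + 2)² + d_0·(x + 2)³: c_0 = M_0/2 = 2421/488, d_0 = (M_1 - M_0)/(6h_0) = -1323/976, b_0 = Δ_0 - h_0(2M_0 + M_1)/6 = -3.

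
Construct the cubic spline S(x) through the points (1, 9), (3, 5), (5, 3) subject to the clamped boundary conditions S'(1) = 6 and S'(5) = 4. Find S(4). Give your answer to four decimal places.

With m_i denoting the second derivative at x_i, h_i = 2, 2, and Δ_i = (y_(i+1) − y_i)/h_i = -2, -1:
  2·m_0 + 8·m_1 + 2·m_2 = 6(Δ_1 - Δ_0) = 6
Clamped end conditions give two more equations: 2h_0·m_0 + h_0·m_1 = 6(Δ_0 - S'(1)) = -48 and h_1·m_1 + 2h_1·m_2 = 6(S'(5) - Δ_1) = 30.
Hence m_0 = -53/4, m_1 = 5/2, m_2 = 25/4.
On [3, 5], S(x) = 5 - 19/4·(x - 3) + 5/4·(x - 3)² + 5/16·(x - 3)³.
With (x - 3) = 1: S(4) = 29/16.

1.8125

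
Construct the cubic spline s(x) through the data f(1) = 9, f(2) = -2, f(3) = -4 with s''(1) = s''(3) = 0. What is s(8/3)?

-4

Let M_i = s''(x_i). Step sizes h_i = 1, 1; slopes of the chords Δ_i = (y_(i+1) - y_i)/h_i = -11, -2.
  1·M_0 + 4·M_1 + 1·M_2 = 6(Δ_1 - Δ_0) = 54
Natural end conditions: M_0 = M_2 = 0.
Hence M_0 = 0, M_1 = 27/2, M_2 = 0.
On [2, 3], s(x) = -2 - 13/2·(x - 2) + 27/4·(x - 2)² - 9/4·(x - 2)³.
With (x - 2) = 2/3: s(8/3) = -4.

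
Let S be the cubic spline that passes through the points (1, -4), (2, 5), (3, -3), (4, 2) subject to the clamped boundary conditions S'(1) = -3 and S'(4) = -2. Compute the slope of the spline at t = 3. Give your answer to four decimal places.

-2.2667

With M_i denoting the second derivative at x_i, h_i = 1, 1, 1, and Δ_i = (y_(i+1) − y_i)/h_i = 9, -8, 5:
  1·M_0 + 4·M_1 + 1·M_2 = 6(Δ_1 - Δ_0) = -102
  1·M_1 + 4·M_2 + 1·M_3 = 6(Δ_2 - Δ_1) = 78
Clamped end conditions give two more equations: 2h_0·M_0 + h_0·M_1 = 6(Δ_0 - S'(1)) = 72 and h_2·M_2 + 2h_2·M_3 = 6(S'(4) - Δ_2) = -42.
Solving the tridiagonal system: M_0 = 928/15, M_1 = -776/15, M_2 = 646/15, M_3 = -638/15.
On [3, 4], S'(t) = b_2 + 2c_2·(t - 3) + 3d_2·(t - 3)² with b_2 = Δ_2 - h_2(2M_2 + M_3)/6 = -34/15, c_2 = M_2/2 = 323/15, d_2 = (M_3 - M_2)/(6h_2) = -214/15. So S'(3) = -34/15.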